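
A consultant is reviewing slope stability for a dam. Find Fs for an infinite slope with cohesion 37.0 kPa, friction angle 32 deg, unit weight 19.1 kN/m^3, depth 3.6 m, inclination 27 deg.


Using Fs = c / (gamma*H*sin(beta)*cos(beta)) + tan(phi)/tan(beta)
Cohesion contribution = 37.0 / (19.1*3.6*sin(27)*cos(27))
Cohesion contribution = 1.33027
Friction contribution = tan(32)/tan(27) = 1.22638
Fs = 1.33027 + 1.22638
Fs = 2.557


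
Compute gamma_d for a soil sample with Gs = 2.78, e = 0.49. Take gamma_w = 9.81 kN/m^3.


Using gamma_d = Gs * gamma_w / (1 + e)
gamma_d = 2.78 * 9.81 / (1 + 0.49)
gamma_d = 2.78 * 9.81 / 1.49
gamma_d = 18.303 kN/m^3


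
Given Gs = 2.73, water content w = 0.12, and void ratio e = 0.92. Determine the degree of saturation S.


Using S = Gs * w / e
S = 2.73 * 0.12 / 0.92
S = 0.3561


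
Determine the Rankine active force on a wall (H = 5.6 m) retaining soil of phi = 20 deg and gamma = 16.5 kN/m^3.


Compute active earth pressure coefficient:
Ka = tan^2(45 - phi/2) = tan^2(35.0) = 0.490291
Compute active force:
Pa = 0.5 * Ka * gamma * H^2
Pa = 0.5 * 0.490291 * 16.5 * 5.6^2
Pa = 126.85 kN/m


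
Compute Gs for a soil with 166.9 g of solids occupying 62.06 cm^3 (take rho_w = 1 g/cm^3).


Result: 2.689

Derivation:
Using Gs = m_s / (V_s * rho_w)
Since rho_w = 1 g/cm^3:
Gs = 166.9 / 62.06
Gs = 2.689


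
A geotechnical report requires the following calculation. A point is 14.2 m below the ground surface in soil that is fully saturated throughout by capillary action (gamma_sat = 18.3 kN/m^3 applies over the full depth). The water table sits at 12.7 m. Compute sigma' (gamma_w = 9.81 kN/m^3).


Total stress = gamma_sat * depth
sigma = 18.3 * 14.2 = 259.86 kPa
Pore water pressure u = gamma_w * (depth - d_wt)
u = 9.81 * (14.2 - 12.7) = 14.715 kPa
Effective stress = sigma - u
sigma' = 259.86 - 14.715 = 245.15 kPa


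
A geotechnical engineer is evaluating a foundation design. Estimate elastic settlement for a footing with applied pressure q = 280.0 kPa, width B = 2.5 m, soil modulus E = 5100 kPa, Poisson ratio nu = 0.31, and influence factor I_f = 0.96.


Using Se = q * B * (1 - nu^2) * I_f / E
1 - nu^2 = 1 - 0.31^2 = 0.9039
Se = 280.0 * 2.5 * 0.9039 * 0.96 / 5100
Se = 0.119102 m
Convert to mm: Se = 0.119102 * 1000 = 119.102 mm


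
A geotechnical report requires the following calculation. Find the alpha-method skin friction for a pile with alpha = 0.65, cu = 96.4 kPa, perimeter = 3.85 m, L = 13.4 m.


Using Qs = alpha * cu * perimeter * L
Qs = 0.65 * 96.4 * 3.85 * 13.4
Qs = 3232.63 kN


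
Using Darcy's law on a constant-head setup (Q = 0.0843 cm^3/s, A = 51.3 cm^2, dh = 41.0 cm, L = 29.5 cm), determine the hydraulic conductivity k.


Compute hydraulic gradient:
i = dh / L = 41.0 / 29.5 = 1.38983
Then apply Darcy's law:
k = Q / (A * i)
k = 0.0843 / (51.3 * 1.38983)
k = 0.0843 / 71.2983
k = 0.001182 cm/s


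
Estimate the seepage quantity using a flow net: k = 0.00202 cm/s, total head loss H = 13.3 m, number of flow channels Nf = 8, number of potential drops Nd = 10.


Result: 0.0002149 m^3/s per m

Derivation:
Convert k to m/s for unit consistency with H:
k = 0.00202 cm/s = 0.00202 / 100 m/s = 2.02e-05 m/s
Using q = k * H * Nf / Nd
Nf / Nd = 8 / 10 = 0.8
q = 2.02e-05 * 13.3 * 0.8
q = 0.0002149 m^3/s per m


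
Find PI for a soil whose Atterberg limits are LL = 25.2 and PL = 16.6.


Result: 8.6

Derivation:
Using PI = LL - PL
PI = 25.2 - 16.6
PI = 8.6


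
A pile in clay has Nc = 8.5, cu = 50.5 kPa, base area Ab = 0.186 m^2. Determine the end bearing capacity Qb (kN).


Using Qb = Nc * cu * Ab
Qb = 8.5 * 50.5 * 0.186
Qb = 79.84 kN


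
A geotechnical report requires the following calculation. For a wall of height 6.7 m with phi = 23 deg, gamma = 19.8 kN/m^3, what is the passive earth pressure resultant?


Result: 1014.42 kN/m

Derivation:
Compute passive earth pressure coefficient:
Kp = tan^2(45 + phi/2) = tan^2(56.5) = 2.282623
Compute passive force:
Pp = 0.5 * Kp * gamma * H^2
Pp = 0.5 * 2.282623 * 19.8 * 6.7^2
Pp = 1014.42 kN/m


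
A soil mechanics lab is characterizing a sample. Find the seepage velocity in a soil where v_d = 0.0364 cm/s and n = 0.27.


Result: 0.13481 cm/s

Derivation:
Using v_s = v_d / n
v_s = 0.0364 / 0.27
v_s = 0.13481 cm/s


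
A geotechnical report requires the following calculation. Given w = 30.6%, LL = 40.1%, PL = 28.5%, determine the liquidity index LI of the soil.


First compute the plasticity index:
PI = LL - PL = 40.1 - 28.5 = 11.6
Then compute the liquidity index:
LI = (w - PL) / PI
LI = (30.6 - 28.5) / 11.6
LI = 0.181


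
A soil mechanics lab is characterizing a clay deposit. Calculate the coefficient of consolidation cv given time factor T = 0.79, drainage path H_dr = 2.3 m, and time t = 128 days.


Result: 0.03265 m^2/day

Derivation:
Using cv = T * H_dr^2 / t
H_dr^2 = 2.3^2 = 5.29
cv = 0.79 * 5.29 / 128
cv = 0.03265 m^2/day


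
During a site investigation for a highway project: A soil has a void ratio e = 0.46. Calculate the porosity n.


Using the relation n = e / (1 + e)
n = 0.46 / (1 + 0.46)
n = 0.46 / 1.46
n = 0.3151


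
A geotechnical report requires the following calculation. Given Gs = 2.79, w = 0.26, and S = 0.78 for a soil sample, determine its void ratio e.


Using the relation e = Gs * w / S
e = 2.79 * 0.26 / 0.78
e = 0.93


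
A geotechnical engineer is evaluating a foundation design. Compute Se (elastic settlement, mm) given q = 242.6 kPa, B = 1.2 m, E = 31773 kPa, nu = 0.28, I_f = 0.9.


Using Se = q * B * (1 - nu^2) * I_f / E
1 - nu^2 = 1 - 0.28^2 = 0.9216
Se = 242.6 * 1.2 * 0.9216 * 0.9 / 31773
Se = 0.007600 m
Convert to mm: Se = 0.007600 * 1000 = 7.6 mm


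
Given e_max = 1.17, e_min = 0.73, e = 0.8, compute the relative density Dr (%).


Using Dr = (e_max - e) / (e_max - e_min) * 100
e_max - e = 1.17 - 0.8 = 0.37
e_max - e_min = 1.17 - 0.73 = 0.44
Dr = 0.37 / 0.44 * 100
Dr = 84.09 %


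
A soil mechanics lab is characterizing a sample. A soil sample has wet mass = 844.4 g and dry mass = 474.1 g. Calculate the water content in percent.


Using w = (m_wet - m_dry) / m_dry * 100
m_wet - m_dry = 844.4 - 474.1 = 370.3 g
w = 370.3 / 474.1 * 100
w = 78.11 %


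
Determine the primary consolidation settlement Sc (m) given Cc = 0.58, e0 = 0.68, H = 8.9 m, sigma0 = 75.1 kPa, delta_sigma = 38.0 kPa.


Result: 0.5464 m

Derivation:
Using Sc = Cc * H / (1 + e0) * log10((sigma0 + delta_sigma) / sigma0)
Stress ratio = (75.1 + 38.0) / 75.1 = 1.50599
log10(1.50599) = 0.177823
Cc * H / (1 + e0) = 0.58 * 8.9 / (1 + 0.68) = 3.07262
Sc = 3.07262 * 0.177823
Sc = 0.5464 m


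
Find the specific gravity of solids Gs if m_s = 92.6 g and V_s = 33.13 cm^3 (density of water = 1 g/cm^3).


Using Gs = m_s / (V_s * rho_w)
Since rho_w = 1 g/cm^3:
Gs = 92.6 / 33.13
Gs = 2.795


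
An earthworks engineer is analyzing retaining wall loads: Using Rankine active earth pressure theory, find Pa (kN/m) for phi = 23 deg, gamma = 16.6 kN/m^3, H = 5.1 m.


Result: 94.58 kN/m

Derivation:
Compute active earth pressure coefficient:
Ka = tan^2(45 - phi/2) = tan^2(33.5) = 0.438092
Compute active force:
Pa = 0.5 * Ka * gamma * H^2
Pa = 0.5 * 0.438092 * 16.6 * 5.1^2
Pa = 94.58 kN/m


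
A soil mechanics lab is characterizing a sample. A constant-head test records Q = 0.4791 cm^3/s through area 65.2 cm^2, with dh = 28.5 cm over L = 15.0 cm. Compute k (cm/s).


Compute hydraulic gradient:
i = dh / L = 28.5 / 15.0 = 1.9
Then apply Darcy's law:
k = Q / (A * i)
k = 0.4791 / (65.2 * 1.9)
k = 0.4791 / 123.88
k = 0.003867 cm/s


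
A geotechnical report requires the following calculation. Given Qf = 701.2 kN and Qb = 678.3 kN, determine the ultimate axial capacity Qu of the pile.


Using Qu = Qf + Qb
Qu = 701.2 + 678.3
Qu = 1379.5 kN


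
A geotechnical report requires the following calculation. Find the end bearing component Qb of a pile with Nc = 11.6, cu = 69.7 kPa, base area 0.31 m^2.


Using Qb = Nc * cu * Ab
Qb = 11.6 * 69.7 * 0.31
Qb = 250.64 kN


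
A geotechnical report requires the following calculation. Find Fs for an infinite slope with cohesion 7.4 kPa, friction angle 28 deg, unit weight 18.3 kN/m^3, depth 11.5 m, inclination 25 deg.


Using Fs = c / (gamma*H*sin(beta)*cos(beta)) + tan(phi)/tan(beta)
Cohesion contribution = 7.4 / (18.3*11.5*sin(25)*cos(25))
Cohesion contribution = 0.0918034
Friction contribution = tan(28)/tan(25) = 1.14025
Fs = 0.0918034 + 1.14025
Fs = 1.232


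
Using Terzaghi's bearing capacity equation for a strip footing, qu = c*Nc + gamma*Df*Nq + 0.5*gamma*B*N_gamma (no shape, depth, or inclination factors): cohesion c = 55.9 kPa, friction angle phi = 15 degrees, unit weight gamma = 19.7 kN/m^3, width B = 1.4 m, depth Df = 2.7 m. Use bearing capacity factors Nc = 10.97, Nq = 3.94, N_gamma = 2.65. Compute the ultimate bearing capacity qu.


Compute qu = c*Nc + gamma*Df*Nq + 0.5*gamma*B*N_gamma
Term 1: 55.9 * 10.97 = 613.223
Term 2: 19.7 * 2.7 * 3.94 = 209.5686
Term 3: 0.5 * 19.7 * 1.4 * 2.65 = 36.5435
qu = 613.223 + 209.5686 + 36.5435
qu = 859.34 kPa


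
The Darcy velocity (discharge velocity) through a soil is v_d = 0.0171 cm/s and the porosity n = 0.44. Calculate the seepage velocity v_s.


Result: 0.03886 cm/s

Derivation:
Using v_s = v_d / n
v_s = 0.0171 / 0.44
v_s = 0.03886 cm/s


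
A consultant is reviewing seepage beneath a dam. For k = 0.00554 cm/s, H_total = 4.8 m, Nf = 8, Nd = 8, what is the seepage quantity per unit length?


Convert k to m/s for unit consistency with H:
k = 0.00554 cm/s = 0.00554 / 100 m/s = 5.54e-05 m/s
Using q = k * H * Nf / Nd
Nf / Nd = 8 / 8 = 1.0
q = 5.54e-05 * 4.8 * 1.0
q = 0.0002659 m^3/s per m


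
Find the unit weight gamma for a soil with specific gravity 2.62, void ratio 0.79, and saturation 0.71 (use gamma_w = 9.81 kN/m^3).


Result: 17.433 kN/m^3

Derivation:
Using gamma = gamma_w * (Gs + S*e) / (1 + e)
Numerator: Gs + S*e = 2.62 + 0.71*0.79 = 3.1809
Denominator: 1 + e = 1 + 0.79 = 1.79
gamma = 9.81 * 3.1809 / 1.79
gamma = 17.433 kN/m^3


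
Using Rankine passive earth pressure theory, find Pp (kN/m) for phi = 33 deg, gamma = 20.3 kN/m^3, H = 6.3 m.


Compute passive earth pressure coefficient:
Kp = tan^2(45 + phi/2) = tan^2(61.5) = 3.39212
Compute passive force:
Pp = 0.5 * Kp * gamma * H^2
Pp = 0.5 * 3.39212 * 20.3 * 6.3^2
Pp = 1366.53 kN/m


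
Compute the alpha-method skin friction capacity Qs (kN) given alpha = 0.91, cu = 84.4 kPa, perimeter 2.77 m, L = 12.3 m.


Using Qs = alpha * cu * perimeter * L
Qs = 0.91 * 84.4 * 2.77 * 12.3
Qs = 2616.79 kN


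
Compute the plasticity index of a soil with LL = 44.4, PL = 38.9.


Using PI = LL - PL
PI = 44.4 - 38.9
PI = 5.5


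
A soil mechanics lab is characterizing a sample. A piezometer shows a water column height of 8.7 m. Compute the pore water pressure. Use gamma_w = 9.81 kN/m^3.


Result: 85.35 kPa

Derivation:
Using u = gamma_w * h_w
u = 9.81 * 8.7
u = 85.35 kPa


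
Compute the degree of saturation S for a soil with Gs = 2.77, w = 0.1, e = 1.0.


Result: 0.277

Derivation:
Using S = Gs * w / e
S = 2.77 * 0.1 / 1.0
S = 0.277


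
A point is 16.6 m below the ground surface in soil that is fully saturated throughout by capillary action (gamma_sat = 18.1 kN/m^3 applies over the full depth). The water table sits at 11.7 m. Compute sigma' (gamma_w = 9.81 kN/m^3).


Total stress = gamma_sat * depth
sigma = 18.1 * 16.6 = 300.46 kPa
Pore water pressure u = gamma_w * (depth - d_wt)
u = 9.81 * (16.6 - 11.7) = 48.069 kPa
Effective stress = sigma - u
sigma' = 300.46 - 48.069 = 252.39 kPa


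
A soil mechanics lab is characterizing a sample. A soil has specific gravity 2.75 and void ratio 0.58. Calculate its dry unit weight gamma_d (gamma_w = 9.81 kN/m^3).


Using gamma_d = Gs * gamma_w / (1 + e)
gamma_d = 2.75 * 9.81 / (1 + 0.58)
gamma_d = 2.75 * 9.81 / 1.58
gamma_d = 17.074 kN/m^3


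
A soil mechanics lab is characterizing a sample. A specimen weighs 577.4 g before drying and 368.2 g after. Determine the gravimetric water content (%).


Using w = (m_wet - m_dry) / m_dry * 100
m_wet - m_dry = 577.4 - 368.2 = 209.2 g
w = 209.2 / 368.2 * 100
w = 56.82 %


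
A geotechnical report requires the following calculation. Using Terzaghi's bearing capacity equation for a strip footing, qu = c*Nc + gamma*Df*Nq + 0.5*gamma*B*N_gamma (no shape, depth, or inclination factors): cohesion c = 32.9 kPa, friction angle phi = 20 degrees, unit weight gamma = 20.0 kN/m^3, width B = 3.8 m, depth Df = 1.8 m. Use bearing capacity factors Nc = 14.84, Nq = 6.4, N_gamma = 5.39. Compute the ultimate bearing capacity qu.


Compute qu = c*Nc + gamma*Df*Nq + 0.5*gamma*B*N_gamma
Term 1: 32.9 * 14.84 = 488.236
Term 2: 20.0 * 1.8 * 6.4 = 230.4
Term 3: 0.5 * 20.0 * 3.8 * 5.39 = 204.82
qu = 488.236 + 230.4 + 204.82
qu = 923.46 kPa


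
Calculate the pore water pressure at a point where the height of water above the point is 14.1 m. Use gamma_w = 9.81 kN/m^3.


Using u = gamma_w * h_w
u = 9.81 * 14.1
u = 138.32 kPa


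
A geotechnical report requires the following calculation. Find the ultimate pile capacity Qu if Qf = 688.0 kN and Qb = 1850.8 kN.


Result: 2538.8 kN

Derivation:
Using Qu = Qf + Qb
Qu = 688.0 + 1850.8
Qu = 2538.8 kN


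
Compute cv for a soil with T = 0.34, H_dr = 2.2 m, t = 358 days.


Using cv = T * H_dr^2 / t
H_dr^2 = 2.2^2 = 4.84
cv = 0.34 * 4.84 / 358
cv = 0.0046 m^2/day


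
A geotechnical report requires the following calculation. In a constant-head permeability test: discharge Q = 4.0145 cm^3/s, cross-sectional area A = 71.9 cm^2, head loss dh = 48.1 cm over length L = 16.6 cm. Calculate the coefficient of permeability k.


Compute hydraulic gradient:
i = dh / L = 48.1 / 16.6 = 2.89759
Then apply Darcy's law:
k = Q / (A * i)
k = 4.0145 / (71.9 * 2.89759)
k = 4.0145 / 208.337
k = 0.019269 cm/s


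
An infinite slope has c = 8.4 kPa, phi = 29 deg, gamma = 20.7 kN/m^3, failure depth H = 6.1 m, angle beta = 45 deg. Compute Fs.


Using Fs = c / (gamma*H*sin(beta)*cos(beta)) + tan(phi)/tan(beta)
Cohesion contribution = 8.4 / (20.7*6.1*sin(45)*cos(45))
Cohesion contribution = 0.133048
Friction contribution = tan(29)/tan(45) = 0.554309
Fs = 0.133048 + 0.554309
Fs = 0.687


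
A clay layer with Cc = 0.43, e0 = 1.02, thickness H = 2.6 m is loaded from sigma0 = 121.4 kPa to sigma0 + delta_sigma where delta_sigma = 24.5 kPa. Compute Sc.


Result: 0.0442 m

Derivation:
Using Sc = Cc * H / (1 + e0) * log10((sigma0 + delta_sigma) / sigma0)
Stress ratio = (121.4 + 24.5) / 121.4 = 1.20181
log10(1.20181) = 0.0798366
Cc * H / (1 + e0) = 0.43 * 2.6 / (1 + 1.02) = 0.553465
Sc = 0.553465 * 0.0798366
Sc = 0.0442 m


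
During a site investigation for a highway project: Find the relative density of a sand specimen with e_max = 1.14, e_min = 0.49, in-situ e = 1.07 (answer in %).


Using Dr = (e_max - e) / (e_max - e_min) * 100
e_max - e = 1.14 - 1.07 = 0.07
e_max - e_min = 1.14 - 0.49 = 0.65
Dr = 0.07 / 0.65 * 100
Dr = 10.77 %


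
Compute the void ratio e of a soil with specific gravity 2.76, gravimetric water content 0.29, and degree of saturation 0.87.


Using the relation e = Gs * w / S
e = 2.76 * 0.29 / 0.87
e = 0.92


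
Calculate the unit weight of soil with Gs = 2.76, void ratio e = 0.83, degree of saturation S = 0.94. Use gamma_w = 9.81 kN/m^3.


Result: 18.978 kN/m^3

Derivation:
Using gamma = gamma_w * (Gs + S*e) / (1 + e)
Numerator: Gs + S*e = 2.76 + 0.94*0.83 = 3.5402
Denominator: 1 + e = 1 + 0.83 = 1.83
gamma = 9.81 * 3.5402 / 1.83
gamma = 18.978 kN/m^3


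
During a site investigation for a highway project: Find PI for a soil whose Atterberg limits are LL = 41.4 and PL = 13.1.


Using PI = LL - PL
PI = 41.4 - 13.1
PI = 28.3


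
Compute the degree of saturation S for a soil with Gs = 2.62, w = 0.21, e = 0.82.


Using S = Gs * w / e
S = 2.62 * 0.21 / 0.82
S = 0.671


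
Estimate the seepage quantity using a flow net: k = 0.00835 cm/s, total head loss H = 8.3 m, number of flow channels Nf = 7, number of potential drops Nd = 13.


Convert k to m/s for unit consistency with H:
k = 0.00835 cm/s = 0.00835 / 100 m/s = 8.35e-05 m/s
Using q = k * H * Nf / Nd
Nf / Nd = 7 / 13 = 0.5385
q = 8.35e-05 * 8.3 * 0.5385
q = 0.0003732 m^3/s per m


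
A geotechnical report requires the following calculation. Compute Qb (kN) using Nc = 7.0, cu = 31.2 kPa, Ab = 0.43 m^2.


Using Qb = Nc * cu * Ab
Qb = 7.0 * 31.2 * 0.43
Qb = 93.91 kN


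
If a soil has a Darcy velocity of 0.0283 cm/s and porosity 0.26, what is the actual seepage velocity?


Result: 0.10885 cm/s

Derivation:
Using v_s = v_d / n
v_s = 0.0283 / 0.26
v_s = 0.10885 cm/s


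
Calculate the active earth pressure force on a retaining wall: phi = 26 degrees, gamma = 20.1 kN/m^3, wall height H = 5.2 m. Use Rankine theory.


Compute active earth pressure coefficient:
Ka = tan^2(45 - phi/2) = tan^2(32.0) = 0.390462
Compute active force:
Pa = 0.5 * Ka * gamma * H^2
Pa = 0.5 * 0.390462 * 20.1 * 5.2^2
Pa = 106.11 kN/m


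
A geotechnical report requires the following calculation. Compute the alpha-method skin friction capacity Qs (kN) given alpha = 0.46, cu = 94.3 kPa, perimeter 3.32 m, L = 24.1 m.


Using Qs = alpha * cu * perimeter * L
Qs = 0.46 * 94.3 * 3.32 * 24.1
Qs = 3470.76 kN


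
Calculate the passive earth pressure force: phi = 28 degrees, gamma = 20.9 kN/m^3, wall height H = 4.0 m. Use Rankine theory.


Result: 463.11 kN/m

Derivation:
Compute passive earth pressure coefficient:
Kp = tan^2(45 + phi/2) = tan^2(59.0) = 2.769826
Compute passive force:
Pp = 0.5 * Kp * gamma * H^2
Pp = 0.5 * 2.769826 * 20.9 * 4.0^2
Pp = 463.11 kN/m


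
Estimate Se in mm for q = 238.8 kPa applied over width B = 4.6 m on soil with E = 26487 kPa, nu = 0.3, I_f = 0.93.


Using Se = q * B * (1 - nu^2) * I_f / E
1 - nu^2 = 1 - 0.3^2 = 0.91
Se = 238.8 * 4.6 * 0.91 * 0.93 / 26487
Se = 0.035098 m
Convert to mm: Se = 0.035098 * 1000 = 35.098 mm


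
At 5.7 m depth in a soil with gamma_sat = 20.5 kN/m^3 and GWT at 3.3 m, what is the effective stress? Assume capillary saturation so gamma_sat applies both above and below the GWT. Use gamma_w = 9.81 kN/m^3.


Total stress = gamma_sat * depth
sigma = 20.5 * 5.7 = 116.85 kPa
Pore water pressure u = gamma_w * (depth - d_wt)
u = 9.81 * (5.7 - 3.3) = 23.544 kPa
Effective stress = sigma - u
sigma' = 116.85 - 23.544 = 93.31 kPa


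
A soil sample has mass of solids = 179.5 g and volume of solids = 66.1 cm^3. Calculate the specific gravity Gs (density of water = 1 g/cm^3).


Result: 2.716

Derivation:
Using Gs = m_s / (V_s * rho_w)
Since rho_w = 1 g/cm^3:
Gs = 179.5 / 66.1
Gs = 2.716


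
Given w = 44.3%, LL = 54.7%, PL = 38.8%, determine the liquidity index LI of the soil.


First compute the plasticity index:
PI = LL - PL = 54.7 - 38.8 = 15.9
Then compute the liquidity index:
LI = (w - PL) / PI
LI = (44.3 - 38.8) / 15.9
LI = 0.346


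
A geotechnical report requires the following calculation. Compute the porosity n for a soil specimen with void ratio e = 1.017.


Using the relation n = e / (1 + e)
n = 1.017 / (1 + 1.017)
n = 1.017 / 2.017
n = 0.5042


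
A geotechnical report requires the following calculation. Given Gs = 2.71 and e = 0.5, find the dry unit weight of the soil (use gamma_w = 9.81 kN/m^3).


Using gamma_d = Gs * gamma_w / (1 + e)
gamma_d = 2.71 * 9.81 / (1 + 0.5)
gamma_d = 2.71 * 9.81 / 1.5
gamma_d = 17.723 kN/m^3


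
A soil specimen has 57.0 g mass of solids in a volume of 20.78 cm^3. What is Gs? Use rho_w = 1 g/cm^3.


Using Gs = m_s / (V_s * rho_w)
Since rho_w = 1 g/cm^3:
Gs = 57.0 / 20.78
Gs = 2.743


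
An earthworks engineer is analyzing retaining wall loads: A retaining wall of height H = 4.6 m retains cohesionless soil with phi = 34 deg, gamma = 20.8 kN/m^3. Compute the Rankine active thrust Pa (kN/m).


Result: 62.22 kN/m

Derivation:
Compute active earth pressure coefficient:
Ka = tan^2(45 - phi/2) = tan^2(28.0) = 0.282715
Compute active force:
Pa = 0.5 * Ka * gamma * H^2
Pa = 0.5 * 0.282715 * 20.8 * 4.6^2
Pa = 62.22 kN/m


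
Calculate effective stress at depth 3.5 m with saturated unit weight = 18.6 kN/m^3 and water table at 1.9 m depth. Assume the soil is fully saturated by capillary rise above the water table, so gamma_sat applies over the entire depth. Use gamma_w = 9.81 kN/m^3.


Total stress = gamma_sat * depth
sigma = 18.6 * 3.5 = 65.1 kPa
Pore water pressure u = gamma_w * (depth - d_wt)
u = 9.81 * (3.5 - 1.9) = 15.696 kPa
Effective stress = sigma - u
sigma' = 65.1 - 15.696 = 49.4 kPa


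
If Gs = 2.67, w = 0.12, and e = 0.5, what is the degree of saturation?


Using S = Gs * w / e
S = 2.67 * 0.12 / 0.5
S = 0.6408


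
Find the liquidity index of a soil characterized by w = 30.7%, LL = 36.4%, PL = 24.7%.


First compute the plasticity index:
PI = LL - PL = 36.4 - 24.7 = 11.7
Then compute the liquidity index:
LI = (w - PL) / PI
LI = (30.7 - 24.7) / 11.7
LI = 0.513


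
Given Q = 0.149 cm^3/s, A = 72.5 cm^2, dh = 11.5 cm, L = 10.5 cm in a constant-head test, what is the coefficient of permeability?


Result: 0.001876 cm/s

Derivation:
Compute hydraulic gradient:
i = dh / L = 11.5 / 10.5 = 1.09524
Then apply Darcy's law:
k = Q / (A * i)
k = 0.149 / (72.5 * 1.09524)
k = 0.149 / 79.4048
k = 0.001876 cm/s


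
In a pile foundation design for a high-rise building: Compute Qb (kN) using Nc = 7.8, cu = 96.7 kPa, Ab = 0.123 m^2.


Result: 92.77 kN

Derivation:
Using Qb = Nc * cu * Ab
Qb = 7.8 * 96.7 * 0.123
Qb = 92.77 kN


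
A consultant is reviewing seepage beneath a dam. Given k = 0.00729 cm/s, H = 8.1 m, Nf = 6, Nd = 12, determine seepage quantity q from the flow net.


Convert k to m/s for unit consistency with H:
k = 0.00729 cm/s = 0.00729 / 100 m/s = 7.29e-05 m/s
Using q = k * H * Nf / Nd
Nf / Nd = 6 / 12 = 0.5
q = 7.29e-05 * 8.1 * 0.5
q = 0.0002952 m^3/s per m


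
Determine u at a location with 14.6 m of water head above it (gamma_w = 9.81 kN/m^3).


Using u = gamma_w * h_w
u = 9.81 * 14.6
u = 143.23 kPa


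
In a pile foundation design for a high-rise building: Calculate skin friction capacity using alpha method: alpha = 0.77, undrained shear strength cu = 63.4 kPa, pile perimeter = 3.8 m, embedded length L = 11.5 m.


Using Qs = alpha * cu * perimeter * L
Qs = 0.77 * 63.4 * 3.8 * 11.5
Qs = 2133.35 kN


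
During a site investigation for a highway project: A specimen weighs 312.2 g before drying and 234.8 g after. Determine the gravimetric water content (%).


Result: 32.96 %

Derivation:
Using w = (m_wet - m_dry) / m_dry * 100
m_wet - m_dry = 312.2 - 234.8 = 77.4 g
w = 77.4 / 234.8 * 100
w = 32.96 %


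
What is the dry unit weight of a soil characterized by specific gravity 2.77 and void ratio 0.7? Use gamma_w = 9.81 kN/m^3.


Result: 15.985 kN/m^3

Derivation:
Using gamma_d = Gs * gamma_w / (1 + e)
gamma_d = 2.77 * 9.81 / (1 + 0.7)
gamma_d = 2.77 * 9.81 / 1.7
gamma_d = 15.985 kN/m^3


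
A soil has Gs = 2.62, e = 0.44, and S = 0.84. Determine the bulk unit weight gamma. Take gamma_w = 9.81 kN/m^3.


Result: 20.367 kN/m^3

Derivation:
Using gamma = gamma_w * (Gs + S*e) / (1 + e)
Numerator: Gs + S*e = 2.62 + 0.84*0.44 = 2.9896
Denominator: 1 + e = 1 + 0.44 = 1.44
gamma = 9.81 * 2.9896 / 1.44
gamma = 20.367 kN/m^3


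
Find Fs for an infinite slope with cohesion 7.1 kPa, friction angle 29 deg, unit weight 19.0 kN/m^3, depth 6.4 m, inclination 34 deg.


Result: 0.948

Derivation:
Using Fs = c / (gamma*H*sin(beta)*cos(beta)) + tan(phi)/tan(beta)
Cohesion contribution = 7.1 / (19.0*6.4*sin(34)*cos(34))
Cohesion contribution = 0.125947
Friction contribution = tan(29)/tan(34) = 0.821797
Fs = 0.125947 + 0.821797
Fs = 0.948


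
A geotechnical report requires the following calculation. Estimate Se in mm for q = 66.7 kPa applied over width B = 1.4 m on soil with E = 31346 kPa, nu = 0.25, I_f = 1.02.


Result: 2.849 mm

Derivation:
Using Se = q * B * (1 - nu^2) * I_f / E
1 - nu^2 = 1 - 0.25^2 = 0.9375
Se = 66.7 * 1.4 * 0.9375 * 1.02 / 31346
Se = 0.002849 m
Convert to mm: Se = 0.002849 * 1000 = 2.849 mm


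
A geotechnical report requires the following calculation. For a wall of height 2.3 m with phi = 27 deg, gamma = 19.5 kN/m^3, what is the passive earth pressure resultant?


Compute passive earth pressure coefficient:
Kp = tan^2(45 + phi/2) = tan^2(58.5) = 2.66294
Compute passive force:
Pp = 0.5 * Kp * gamma * H^2
Pp = 0.5 * 2.66294 * 19.5 * 2.3^2
Pp = 137.35 kN/m


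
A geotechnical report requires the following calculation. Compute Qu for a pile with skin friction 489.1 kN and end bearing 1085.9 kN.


Using Qu = Qf + Qb
Qu = 489.1 + 1085.9
Qu = 1575.0 kN


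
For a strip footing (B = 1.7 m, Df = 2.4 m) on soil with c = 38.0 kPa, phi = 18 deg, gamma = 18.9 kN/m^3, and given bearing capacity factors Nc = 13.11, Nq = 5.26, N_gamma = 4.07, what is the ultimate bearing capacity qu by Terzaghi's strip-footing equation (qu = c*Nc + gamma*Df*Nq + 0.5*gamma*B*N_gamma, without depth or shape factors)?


Compute qu = c*Nc + gamma*Df*Nq + 0.5*gamma*B*N_gamma
Term 1: 38.0 * 13.11 = 498.18
Term 2: 18.9 * 2.4 * 5.26 = 238.5936
Term 3: 0.5 * 18.9 * 1.7 * 4.07 = 65.38455
qu = 498.18 + 238.5936 + 65.38455
qu = 802.16 kPa


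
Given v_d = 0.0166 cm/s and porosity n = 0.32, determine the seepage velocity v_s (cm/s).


Result: 0.05187 cm/s

Derivation:
Using v_s = v_d / n
v_s = 0.0166 / 0.32
v_s = 0.05187 cm/s


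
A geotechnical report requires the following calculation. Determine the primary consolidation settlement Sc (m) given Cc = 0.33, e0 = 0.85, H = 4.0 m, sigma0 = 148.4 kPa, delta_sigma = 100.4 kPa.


Result: 0.1601 m

Derivation:
Using Sc = Cc * H / (1 + e0) * log10((sigma0 + delta_sigma) / sigma0)
Stress ratio = (148.4 + 100.4) / 148.4 = 1.67655
log10(1.67655) = 0.224416
Cc * H / (1 + e0) = 0.33 * 4.0 / (1 + 0.85) = 0.713514
Sc = 0.713514 * 0.224416
Sc = 0.1601 m


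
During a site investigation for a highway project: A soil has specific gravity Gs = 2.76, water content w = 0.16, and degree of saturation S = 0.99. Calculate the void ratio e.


Using the relation e = Gs * w / S
e = 2.76 * 0.16 / 0.99
e = 0.4461


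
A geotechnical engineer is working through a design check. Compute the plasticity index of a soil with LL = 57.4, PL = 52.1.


Result: 5.3

Derivation:
Using PI = LL - PL
PI = 57.4 - 52.1
PI = 5.3


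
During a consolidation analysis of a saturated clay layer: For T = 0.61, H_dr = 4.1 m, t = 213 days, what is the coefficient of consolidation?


Result: 0.04814 m^2/day

Derivation:
Using cv = T * H_dr^2 / t
H_dr^2 = 4.1^2 = 16.81
cv = 0.61 * 16.81 / 213
cv = 0.04814 m^2/day


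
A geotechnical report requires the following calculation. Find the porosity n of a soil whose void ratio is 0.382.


Using the relation n = e / (1 + e)
n = 0.382 / (1 + 0.382)
n = 0.382 / 1.382
n = 0.2764


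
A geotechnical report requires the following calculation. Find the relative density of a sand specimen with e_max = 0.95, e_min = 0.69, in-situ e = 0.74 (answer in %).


Using Dr = (e_max - e) / (e_max - e_min) * 100
e_max - e = 0.95 - 0.74 = 0.21
e_max - e_min = 0.95 - 0.69 = 0.26
Dr = 0.21 / 0.26 * 100
Dr = 80.77 %


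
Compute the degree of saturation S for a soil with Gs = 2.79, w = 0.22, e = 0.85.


Result: 0.7221

Derivation:
Using S = Gs * w / e
S = 2.79 * 0.22 / 0.85
S = 0.7221


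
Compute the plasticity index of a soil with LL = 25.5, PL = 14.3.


Using PI = LL - PL
PI = 25.5 - 14.3
PI = 11.2


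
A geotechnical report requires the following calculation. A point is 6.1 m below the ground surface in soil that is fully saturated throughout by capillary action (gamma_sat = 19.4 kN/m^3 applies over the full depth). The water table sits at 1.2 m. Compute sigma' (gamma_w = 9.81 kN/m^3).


Total stress = gamma_sat * depth
sigma = 19.4 * 6.1 = 118.34 kPa
Pore water pressure u = gamma_w * (depth - d_wt)
u = 9.81 * (6.1 - 1.2) = 48.069 kPa
Effective stress = sigma - u
sigma' = 118.34 - 48.069 = 70.27 kPa


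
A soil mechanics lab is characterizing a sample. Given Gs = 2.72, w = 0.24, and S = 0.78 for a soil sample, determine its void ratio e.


Using the relation e = Gs * w / S
e = 2.72 * 0.24 / 0.78
e = 0.8369


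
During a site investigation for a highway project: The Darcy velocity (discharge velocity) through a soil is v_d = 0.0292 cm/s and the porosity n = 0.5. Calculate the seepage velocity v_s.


Using v_s = v_d / n
v_s = 0.0292 / 0.5
v_s = 0.0584 cm/s


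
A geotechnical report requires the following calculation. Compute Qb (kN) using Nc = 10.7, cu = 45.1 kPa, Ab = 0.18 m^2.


Using Qb = Nc * cu * Ab
Qb = 10.7 * 45.1 * 0.18
Qb = 86.86 kN


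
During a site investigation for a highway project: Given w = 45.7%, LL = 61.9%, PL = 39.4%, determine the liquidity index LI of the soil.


First compute the plasticity index:
PI = LL - PL = 61.9 - 39.4 = 22.5
Then compute the liquidity index:
LI = (w - PL) / PI
LI = (45.7 - 39.4) / 22.5
LI = 0.28


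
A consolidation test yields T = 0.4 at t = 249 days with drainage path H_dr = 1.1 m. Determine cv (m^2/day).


Using cv = T * H_dr^2 / t
H_dr^2 = 1.1^2 = 1.21
cv = 0.4 * 1.21 / 249
cv = 0.00194 m^2/day


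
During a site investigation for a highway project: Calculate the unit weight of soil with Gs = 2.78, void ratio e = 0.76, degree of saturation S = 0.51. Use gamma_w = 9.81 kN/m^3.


Using gamma = gamma_w * (Gs + S*e) / (1 + e)
Numerator: Gs + S*e = 2.78 + 0.51*0.76 = 3.1676
Denominator: 1 + e = 1 + 0.76 = 1.76
gamma = 9.81 * 3.1676 / 1.76
gamma = 17.656 kN/m^3


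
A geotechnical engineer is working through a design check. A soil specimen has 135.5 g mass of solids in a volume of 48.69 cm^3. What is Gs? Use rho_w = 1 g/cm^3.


Using Gs = m_s / (V_s * rho_w)
Since rho_w = 1 g/cm^3:
Gs = 135.5 / 48.69
Gs = 2.783


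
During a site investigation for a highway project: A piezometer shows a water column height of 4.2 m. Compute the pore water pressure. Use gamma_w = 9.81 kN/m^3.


Using u = gamma_w * h_w
u = 9.81 * 4.2
u = 41.2 kPa


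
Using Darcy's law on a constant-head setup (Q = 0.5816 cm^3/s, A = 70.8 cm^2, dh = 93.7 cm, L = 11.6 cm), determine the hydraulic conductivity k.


Compute hydraulic gradient:
i = dh / L = 93.7 / 11.6 = 8.07759
Then apply Darcy's law:
k = Q / (A * i)
k = 0.5816 / (70.8 * 8.07759)
k = 0.5816 / 571.893
k = 0.001017 cm/s


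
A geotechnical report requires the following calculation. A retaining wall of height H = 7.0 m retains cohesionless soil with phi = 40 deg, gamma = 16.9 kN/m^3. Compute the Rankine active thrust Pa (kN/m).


Compute active earth pressure coefficient:
Ka = tan^2(45 - phi/2) = tan^2(25.0) = 0.217443
Compute active force:
Pa = 0.5 * Ka * gamma * H^2
Pa = 0.5 * 0.217443 * 16.9 * 7.0^2
Pa = 90.03 kN/m


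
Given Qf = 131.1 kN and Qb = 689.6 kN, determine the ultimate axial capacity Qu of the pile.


Using Qu = Qf + Qb
Qu = 131.1 + 689.6
Qu = 820.7 kN


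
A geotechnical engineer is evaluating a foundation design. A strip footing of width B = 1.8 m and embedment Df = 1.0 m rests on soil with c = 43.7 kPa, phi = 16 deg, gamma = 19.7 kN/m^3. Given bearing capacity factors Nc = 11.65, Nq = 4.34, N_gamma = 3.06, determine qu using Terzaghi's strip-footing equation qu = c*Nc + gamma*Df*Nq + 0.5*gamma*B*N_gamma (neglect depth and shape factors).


Compute qu = c*Nc + gamma*Df*Nq + 0.5*gamma*B*N_gamma
Term 1: 43.7 * 11.65 = 509.105
Term 2: 19.7 * 1.0 * 4.34 = 85.498
Term 3: 0.5 * 19.7 * 1.8 * 3.06 = 54.2538
qu = 509.105 + 85.498 + 54.2538
qu = 648.86 kPa


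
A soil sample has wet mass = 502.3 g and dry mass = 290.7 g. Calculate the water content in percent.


Using w = (m_wet - m_dry) / m_dry * 100
m_wet - m_dry = 502.3 - 290.7 = 211.6 g
w = 211.6 / 290.7 * 100
w = 72.79 %


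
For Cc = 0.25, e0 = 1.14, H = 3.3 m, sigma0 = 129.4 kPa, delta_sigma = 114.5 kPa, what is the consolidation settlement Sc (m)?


Using Sc = Cc * H / (1 + e0) * log10((sigma0 + delta_sigma) / sigma0)
Stress ratio = (129.4 + 114.5) / 129.4 = 1.88485
log10(1.88485) = 0.275278
Cc * H / (1 + e0) = 0.25 * 3.3 / (1 + 1.14) = 0.385514
Sc = 0.385514 * 0.275278
Sc = 0.1061 m


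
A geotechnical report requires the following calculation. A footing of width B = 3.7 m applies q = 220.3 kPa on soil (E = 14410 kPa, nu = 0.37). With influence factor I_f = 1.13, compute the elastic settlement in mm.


Using Se = q * B * (1 - nu^2) * I_f / E
1 - nu^2 = 1 - 0.37^2 = 0.8631
Se = 220.3 * 3.7 * 0.8631 * 1.13 / 14410
Se = 0.055169 m
Convert to mm: Se = 0.055169 * 1000 = 55.169 mm


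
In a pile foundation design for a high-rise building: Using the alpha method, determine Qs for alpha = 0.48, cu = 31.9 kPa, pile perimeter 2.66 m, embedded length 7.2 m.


Result: 293.26 kN

Derivation:
Using Qs = alpha * cu * perimeter * L
Qs = 0.48 * 31.9 * 2.66 * 7.2
Qs = 293.26 kN


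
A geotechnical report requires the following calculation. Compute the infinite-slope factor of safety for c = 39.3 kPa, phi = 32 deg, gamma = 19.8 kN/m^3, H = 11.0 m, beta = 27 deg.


Using Fs = c / (gamma*H*sin(beta)*cos(beta)) + tan(phi)/tan(beta)
Cohesion contribution = 39.3 / (19.8*11.0*sin(27)*cos(27))
Cohesion contribution = 0.446074
Friction contribution = tan(32)/tan(27) = 1.22638
Fs = 0.446074 + 1.22638
Fs = 1.672


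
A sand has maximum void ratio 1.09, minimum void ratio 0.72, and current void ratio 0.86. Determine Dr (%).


Result: 62.16 %

Derivation:
Using Dr = (e_max - e) / (e_max - e_min) * 100
e_max - e = 1.09 - 0.86 = 0.23
e_max - e_min = 1.09 - 0.72 = 0.37
Dr = 0.23 / 0.37 * 100
Dr = 62.16 %


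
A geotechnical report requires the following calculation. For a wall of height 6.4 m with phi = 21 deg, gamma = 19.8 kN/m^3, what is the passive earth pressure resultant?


Compute passive earth pressure coefficient:
Kp = tan^2(45 + phi/2) = tan^2(55.5) = 2.117051
Compute passive force:
Pp = 0.5 * Kp * gamma * H^2
Pp = 0.5 * 2.117051 * 19.8 * 6.4^2
Pp = 858.47 kN/m


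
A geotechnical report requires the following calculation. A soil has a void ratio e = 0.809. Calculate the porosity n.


Result: 0.4472

Derivation:
Using the relation n = e / (1 + e)
n = 0.809 / (1 + 0.809)
n = 0.809 / 1.809
n = 0.4472


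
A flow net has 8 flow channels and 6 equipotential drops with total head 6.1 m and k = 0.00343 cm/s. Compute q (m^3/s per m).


Convert k to m/s for unit consistency with H:
k = 0.00343 cm/s = 0.00343 / 100 m/s = 3.43e-05 m/s
Using q = k * H * Nf / Nd
Nf / Nd = 8 / 6 = 1.3333
q = 3.43e-05 * 6.1 * 1.3333
q = 0.000279 m^3/s per m


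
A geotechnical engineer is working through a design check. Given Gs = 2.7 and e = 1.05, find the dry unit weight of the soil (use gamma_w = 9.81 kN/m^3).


Using gamma_d = Gs * gamma_w / (1 + e)
gamma_d = 2.7 * 9.81 / (1 + 1.05)
gamma_d = 2.7 * 9.81 / 2.05
gamma_d = 12.92 kN/m^3


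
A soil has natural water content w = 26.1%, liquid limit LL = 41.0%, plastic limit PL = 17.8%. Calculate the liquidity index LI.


First compute the plasticity index:
PI = LL - PL = 41.0 - 17.8 = 23.2
Then compute the liquidity index:
LI = (w - PL) / PI
LI = (26.1 - 17.8) / 23.2
LI = 0.358


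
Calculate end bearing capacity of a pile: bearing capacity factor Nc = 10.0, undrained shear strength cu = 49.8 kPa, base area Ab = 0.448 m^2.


Using Qb = Nc * cu * Ab
Qb = 10.0 * 49.8 * 0.448
Qb = 223.1 kN


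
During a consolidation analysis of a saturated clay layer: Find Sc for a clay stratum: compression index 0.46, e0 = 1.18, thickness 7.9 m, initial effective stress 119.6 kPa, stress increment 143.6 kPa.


Using Sc = Cc * H / (1 + e0) * log10((sigma0 + delta_sigma) / sigma0)
Stress ratio = (119.6 + 143.6) / 119.6 = 2.20067
log10(2.20067) = 0.342555
Cc * H / (1 + e0) = 0.46 * 7.9 / (1 + 1.18) = 1.66697
Sc = 1.66697 * 0.342555
Sc = 0.571 m


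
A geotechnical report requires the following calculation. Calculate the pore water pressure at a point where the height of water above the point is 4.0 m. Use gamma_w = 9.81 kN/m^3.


Using u = gamma_w * h_w
u = 9.81 * 4.0
u = 39.24 kPa


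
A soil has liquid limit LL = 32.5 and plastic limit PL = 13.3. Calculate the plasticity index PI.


Result: 19.2

Derivation:
Using PI = LL - PL
PI = 32.5 - 13.3
PI = 19.2


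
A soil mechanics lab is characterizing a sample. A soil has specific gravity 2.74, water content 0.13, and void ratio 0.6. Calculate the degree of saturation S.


Using S = Gs * w / e
S = 2.74 * 0.13 / 0.6
S = 0.5937


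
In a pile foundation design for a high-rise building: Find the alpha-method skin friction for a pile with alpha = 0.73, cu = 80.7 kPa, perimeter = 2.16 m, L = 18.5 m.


Result: 2354.08 kN

Derivation:
Using Qs = alpha * cu * perimeter * L
Qs = 0.73 * 80.7 * 2.16 * 18.5
Qs = 2354.08 kN


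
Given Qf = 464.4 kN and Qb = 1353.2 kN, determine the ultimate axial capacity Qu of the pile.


Result: 1817.6 kN

Derivation:
Using Qu = Qf + Qb
Qu = 464.4 + 1353.2
Qu = 1817.6 kN


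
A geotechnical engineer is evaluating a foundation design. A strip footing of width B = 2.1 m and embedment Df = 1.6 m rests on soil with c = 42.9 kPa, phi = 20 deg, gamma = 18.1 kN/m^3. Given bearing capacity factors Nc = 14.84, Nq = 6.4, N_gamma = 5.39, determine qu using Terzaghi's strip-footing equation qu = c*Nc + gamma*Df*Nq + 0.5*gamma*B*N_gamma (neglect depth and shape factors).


Compute qu = c*Nc + gamma*Df*Nq + 0.5*gamma*B*N_gamma
Term 1: 42.9 * 14.84 = 636.636
Term 2: 18.1 * 1.6 * 6.4 = 185.344
Term 3: 0.5 * 18.1 * 2.1 * 5.39 = 102.43695
qu = 636.636 + 185.344 + 102.43695
qu = 924.42 kPa


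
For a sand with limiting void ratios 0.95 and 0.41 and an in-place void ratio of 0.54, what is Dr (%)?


Using Dr = (e_max - e) / (e_max - e_min) * 100
e_max - e = 0.95 - 0.54 = 0.41
e_max - e_min = 0.95 - 0.41 = 0.54
Dr = 0.41 / 0.54 * 100
Dr = 75.93 %


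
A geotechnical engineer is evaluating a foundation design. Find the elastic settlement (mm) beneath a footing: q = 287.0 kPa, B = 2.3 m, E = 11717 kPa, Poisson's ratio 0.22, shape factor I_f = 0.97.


Result: 52.002 mm

Derivation:
Using Se = q * B * (1 - nu^2) * I_f / E
1 - nu^2 = 1 - 0.22^2 = 0.9516
Se = 287.0 * 2.3 * 0.9516 * 0.97 / 11717
Se = 0.052002 m
Convert to mm: Se = 0.052002 * 1000 = 52.002 mm


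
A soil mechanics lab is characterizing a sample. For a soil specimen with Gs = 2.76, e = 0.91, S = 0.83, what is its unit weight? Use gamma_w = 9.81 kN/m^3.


Using gamma = gamma_w * (Gs + S*e) / (1 + e)
Numerator: Gs + S*e = 2.76 + 0.83*0.91 = 3.5153
Denominator: 1 + e = 1 + 0.91 = 1.91
gamma = 9.81 * 3.5153 / 1.91
gamma = 18.055 kN/m^3


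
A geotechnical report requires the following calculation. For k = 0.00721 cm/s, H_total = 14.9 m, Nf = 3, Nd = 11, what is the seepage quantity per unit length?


Result: 0.000293 m^3/s per m

Derivation:
Convert k to m/s for unit consistency with H:
k = 0.00721 cm/s = 0.00721 / 100 m/s = 7.21e-05 m/s
Using q = k * H * Nf / Nd
Nf / Nd = 3 / 11 = 0.2727
q = 7.21e-05 * 14.9 * 0.2727
q = 0.000293 m^3/s per m


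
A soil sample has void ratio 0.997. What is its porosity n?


Result: 0.4992

Derivation:
Using the relation n = e / (1 + e)
n = 0.997 / (1 + 0.997)
n = 0.997 / 1.997
n = 0.4992


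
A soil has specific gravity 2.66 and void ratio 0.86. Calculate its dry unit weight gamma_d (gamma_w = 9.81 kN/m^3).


Result: 14.029 kN/m^3

Derivation:
Using gamma_d = Gs * gamma_w / (1 + e)
gamma_d = 2.66 * 9.81 / (1 + 0.86)
gamma_d = 2.66 * 9.81 / 1.86
gamma_d = 14.029 kN/m^3


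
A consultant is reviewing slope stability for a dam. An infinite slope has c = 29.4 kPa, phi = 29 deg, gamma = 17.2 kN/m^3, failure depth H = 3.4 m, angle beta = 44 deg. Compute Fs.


Using Fs = c / (gamma*H*sin(beta)*cos(beta)) + tan(phi)/tan(beta)
Cohesion contribution = 29.4 / (17.2*3.4*sin(44)*cos(44))
Cohesion contribution = 1.00608
Friction contribution = tan(29)/tan(44) = 0.574004
Fs = 1.00608 + 0.574004
Fs = 1.58
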